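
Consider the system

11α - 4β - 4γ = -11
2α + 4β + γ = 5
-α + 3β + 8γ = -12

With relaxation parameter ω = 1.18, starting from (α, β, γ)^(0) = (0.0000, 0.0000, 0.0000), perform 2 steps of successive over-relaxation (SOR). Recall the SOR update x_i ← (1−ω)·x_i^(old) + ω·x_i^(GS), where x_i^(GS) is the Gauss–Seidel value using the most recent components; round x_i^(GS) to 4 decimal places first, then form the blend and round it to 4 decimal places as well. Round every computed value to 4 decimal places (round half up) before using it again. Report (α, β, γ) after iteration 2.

Iteration 1:
  α: GS value = (-11 - (-4)·0.0000 - (-4)·0.0000) / (11) = -1.0000;  α ← (1−ω)·0.0000 + ω·-1.0000 = -1.1800
  β: GS value = (5 - (2)·-1.1800 - (1)·0.0000) / (4) = 1.8400;  β ← (1−ω)·0.0000 + ω·1.8400 = 2.1712
  γ: GS value = (-12 - (-1)·-1.1800 - (3)·2.1712) / (8) = -2.4617;  γ ← (1−ω)·0.0000 + ω·-2.4617 = -2.9048
Iteration 2:
  α: GS value = (-11 - (-4)·2.1712 - (-4)·-2.9048) / (11) = -1.2668;  α ← (1−ω)·-1.1800 + ω·-1.2668 = -1.2824
  β: GS value = (5 - (2)·-1.2824 - (1)·-2.9048) / (4) = 2.6174;  β ← (1−ω)·2.1712 + ω·2.6174 = 2.6977
  γ: GS value = (-12 - (-1)·-1.2824 - (3)·2.6977) / (8) = -2.6719;  γ ← (1−ω)·-2.9048 + ω·-2.6719 = -2.6300

(-1.2824, 2.6977, -2.6300)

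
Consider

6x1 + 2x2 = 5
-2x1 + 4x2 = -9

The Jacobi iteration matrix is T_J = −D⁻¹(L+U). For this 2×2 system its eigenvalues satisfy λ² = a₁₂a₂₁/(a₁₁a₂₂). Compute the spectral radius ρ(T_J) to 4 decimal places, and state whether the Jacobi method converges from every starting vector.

a₁₂a₂₁/(a₁₁a₂₂) = (2)·(-2) / ((6)·(4)) = -0.166667
ρ = √|-0.166667| = √0.166667 = 0.4082
ρ < 1, so Jacobi converges

0.4082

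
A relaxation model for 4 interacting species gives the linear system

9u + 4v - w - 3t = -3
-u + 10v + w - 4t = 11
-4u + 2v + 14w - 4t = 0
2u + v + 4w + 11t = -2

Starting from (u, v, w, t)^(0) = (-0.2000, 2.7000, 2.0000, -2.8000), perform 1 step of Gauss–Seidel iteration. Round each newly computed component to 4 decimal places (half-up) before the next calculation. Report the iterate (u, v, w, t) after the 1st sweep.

Iteration 1:
  u = (-3 - (4)·2.7000 - (-1)·2.0000 - (-3)·-2.8000) / (9) = -2.2444
  v = (11 - (-1)·-2.2444 - (1)·2.0000 - (-4)·-2.8000) / (10) = -0.4444
  w = (0 - (-4)·-2.2444 - (2)·-0.4444 - (-4)·-2.8000) / (14) = -1.3778
  t = (-2 - (2)·-2.2444 - (1)·-0.4444 - (4)·-1.3778) / (11) = 0.7677

(-2.2444, -0.4444, -1.3778, 0.7677)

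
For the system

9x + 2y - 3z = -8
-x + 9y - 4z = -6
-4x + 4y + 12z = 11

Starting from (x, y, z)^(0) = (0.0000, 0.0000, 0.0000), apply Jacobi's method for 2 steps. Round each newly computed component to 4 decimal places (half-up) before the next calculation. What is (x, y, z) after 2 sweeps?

Iteration 1:
  x = (-8 - (2)·0.0000 - (-3)·0.0000) / (9) = -0.8889
  y = (-6 - (-1)·0.0000 - (-4)·0.0000) / (9) = -0.6667
  z = (11 - (-4)·0.0000 - (4)·0.0000) / (12) = 0.9167
Iteration 2:
  x = (-8 - (2)·-0.6667 - (-3)·0.9167) / (9) = -0.4352
  y = (-6 - (-1)·-0.8889 - (-4)·0.9167) / (9) = -0.3580
  z = (11 - (-4)·-0.8889 - (4)·-0.6667) / (12) = 0.8426

(-0.4352, -0.3580, 0.8426)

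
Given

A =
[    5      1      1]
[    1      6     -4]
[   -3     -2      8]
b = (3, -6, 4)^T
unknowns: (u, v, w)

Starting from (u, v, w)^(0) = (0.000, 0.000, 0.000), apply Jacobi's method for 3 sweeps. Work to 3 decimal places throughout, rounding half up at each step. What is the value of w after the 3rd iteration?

0.571

Iteration 1:
  u = (3 - (1)·0.000 - (1)·0.000) / (5) = 0.600
  v = (-6 - (1)·0.000 - (-4)·0.000) / (6) = -1.000
  w = (4 - (-3)·0.000 - (-2)·0.000) / (8) = 0.500
Iteration 2:
  u = (3 - (1)·-1.000 - (1)·0.500) / (5) = 0.700
  v = (-6 - (1)·0.600 - (-4)·0.500) / (6) = -0.767
  w = (4 - (-3)·0.600 - (-2)·-1.000) / (8) = 0.475
Iteration 3:
  u = (3 - (1)·-0.767 - (1)·0.475) / (5) = 0.658
  v = (-6 - (1)·0.700 - (-4)·0.475) / (6) = -0.800
  w = (4 - (-3)·0.700 - (-2)·-0.767) / (8) = 0.571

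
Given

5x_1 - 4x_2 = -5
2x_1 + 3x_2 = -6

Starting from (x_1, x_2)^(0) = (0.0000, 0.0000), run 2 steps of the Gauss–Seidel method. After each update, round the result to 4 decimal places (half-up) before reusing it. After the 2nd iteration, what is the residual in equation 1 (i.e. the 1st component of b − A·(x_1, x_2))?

Iteration 1:
  x_1 = (-5 - (-4)·0.0000) / (5) = -1.0000
  x_2 = (-6 - (2)·-1.0000) / (3) = -1.3333
Iteration 2:
  x_1 = (-5 - (-4)·-1.3333) / (5) = -2.0666
  x_2 = (-6 - (2)·-2.0666) / (3) = -0.6223
Residual b − A·x = (2.8438, 0.0001)

2.8438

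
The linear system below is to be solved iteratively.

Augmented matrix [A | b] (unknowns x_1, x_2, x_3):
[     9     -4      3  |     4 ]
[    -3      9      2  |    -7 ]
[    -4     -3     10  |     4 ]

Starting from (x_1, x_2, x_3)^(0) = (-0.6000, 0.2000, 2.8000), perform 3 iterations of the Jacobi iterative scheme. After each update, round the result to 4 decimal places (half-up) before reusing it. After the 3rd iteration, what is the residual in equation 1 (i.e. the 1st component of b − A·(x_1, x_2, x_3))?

Iteration 1:
  x_1 = (4 - (-4)·0.2000 - (3)·2.8000) / (9) = -0.4000
  x_2 = (-7 - (-3)·-0.6000 - (2)·2.8000) / (9) = -1.6000
  x_3 = (4 - (-4)·-0.6000 - (-3)·0.2000) / (10) = 0.2200
Iteration 2:
  x_1 = (4 - (-4)·-1.6000 - (3)·0.2200) / (9) = -0.3400
  x_2 = (-7 - (-3)·-0.4000 - (2)·0.2200) / (9) = -0.9600
  x_3 = (4 - (-4)·-0.4000 - (-3)·-1.6000) / (10) = -0.2400
Iteration 3:
  x_1 = (4 - (-4)·-0.9600 - (3)·-0.2400) / (9) = 0.0978
  x_2 = (-7 - (-3)·-0.3400 - (2)·-0.2400) / (9) = -0.8378
  x_3 = (4 - (-4)·-0.3400 - (-3)·-0.9600) / (10) = -0.0240
Residual b − A·x = (-0.1594, 0.8816, 2.1178)

-0.1594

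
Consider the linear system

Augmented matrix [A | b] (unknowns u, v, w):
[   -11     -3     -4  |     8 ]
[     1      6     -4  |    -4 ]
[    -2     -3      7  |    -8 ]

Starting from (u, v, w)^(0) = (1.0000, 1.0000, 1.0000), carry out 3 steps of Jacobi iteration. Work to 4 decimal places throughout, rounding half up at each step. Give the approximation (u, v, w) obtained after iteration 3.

(0.0537, -1.6483, -1.6039)

Iteration 1:
  u = (8 - (-3)·1.0000 - (-4)·1.0000) / (-11) = -1.3636
  v = (-4 - (1)·1.0000 - (-4)·1.0000) / (6) = -0.1667
  w = (-8 - (-2)·1.0000 - (-3)·1.0000) / (7) = -0.4286
Iteration 2:
  u = (8 - (-3)·-0.1667 - (-4)·-0.4286) / (-11) = -0.5260
  v = (-4 - (1)·-1.3636 - (-4)·-0.4286) / (6) = -0.7251
  w = (-8 - (-2)·-1.3636 - (-3)·-0.1667) / (7) = -1.6039
Iteration 3:
  u = (8 - (-3)·-0.7251 - (-4)·-1.6039) / (-11) = 0.0537
  v = (-4 - (1)·-0.5260 - (-4)·-1.6039) / (6) = -1.6483
  w = (-8 - (-2)·-0.5260 - (-3)·-0.7251) / (7) = -1.6039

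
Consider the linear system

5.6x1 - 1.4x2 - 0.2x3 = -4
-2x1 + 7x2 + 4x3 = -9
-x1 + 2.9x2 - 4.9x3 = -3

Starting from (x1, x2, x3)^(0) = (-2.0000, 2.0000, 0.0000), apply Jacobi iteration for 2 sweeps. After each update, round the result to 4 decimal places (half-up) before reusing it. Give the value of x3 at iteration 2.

-0.4431

Iteration 1:
  x1 = (-4 - (-1.4)·2.0000 - (-0.2)·0.0000) / (5.6) = -0.2143
  x2 = (-9 - (-2)·-2.0000 - (4)·0.0000) / (7) = -1.8571
  x3 = (-3 - (-1)·-2.0000 - (2.9)·2.0000) / (-4.9) = 2.2041
Iteration 2:
  x1 = (-4 - (-1.4)·-1.8571 - (-0.2)·2.2041) / (5.6) = -1.0998
  x2 = (-9 - (-2)·-0.2143 - (4)·2.2041) / (7) = -2.6064
  x3 = (-3 - (-1)·-0.2143 - (2.9)·-1.8571) / (-4.9) = -0.4431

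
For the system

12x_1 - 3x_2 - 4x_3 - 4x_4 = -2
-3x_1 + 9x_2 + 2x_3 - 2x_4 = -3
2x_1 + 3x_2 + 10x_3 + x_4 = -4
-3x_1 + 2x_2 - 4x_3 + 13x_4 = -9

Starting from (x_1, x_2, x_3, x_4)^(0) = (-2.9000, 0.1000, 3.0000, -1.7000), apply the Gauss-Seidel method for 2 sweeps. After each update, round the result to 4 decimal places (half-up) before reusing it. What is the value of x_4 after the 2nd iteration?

-0.7453

Iteration 1:
  x_1 = (-2 - (-3)·0.1000 - (-4)·3.0000 - (-4)·-1.7000) / (12) = 0.2917
  x_2 = (-3 - (-3)·0.2917 - (2)·3.0000 - (-2)·-1.7000) / (9) = -1.2805
  x_3 = (-4 - (2)·0.2917 - (3)·-1.2805 - (1)·-1.7000) / (10) = 0.0958
  x_4 = (-9 - (-3)·0.2917 - (2)·-1.2805 - (-4)·0.0958) / (13) = -0.3985
Iteration 2:
  x_1 = (-2 - (-3)·-1.2805 - (-4)·0.0958 - (-4)·-0.3985) / (12) = -0.5877
  x_2 = (-3 - (-3)·-0.5877 - (2)·0.0958 - (-2)·-0.3985) / (9) = -0.6391
  x_3 = (-4 - (2)·-0.5877 - (3)·-0.6391 - (1)·-0.3985) / (10) = -0.0509
  x_4 = (-9 - (-3)·-0.5877 - (2)·-0.6391 - (-4)·-0.0509) / (13) = -0.7453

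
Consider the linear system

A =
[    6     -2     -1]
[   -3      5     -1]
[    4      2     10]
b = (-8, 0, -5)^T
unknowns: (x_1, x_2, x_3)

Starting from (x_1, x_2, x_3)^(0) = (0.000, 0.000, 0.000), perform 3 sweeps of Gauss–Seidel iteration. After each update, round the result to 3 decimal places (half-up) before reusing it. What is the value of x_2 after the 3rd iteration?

Iteration 1:
  x_1 = (-8 - (-2)·0.000 - (-1)·0.000) / (6) = -1.333
  x_2 = (0 - (-3)·-1.333 - (-1)·0.000) / (5) = -0.800
  x_3 = (-5 - (4)·-1.333 - (2)·-0.800) / (10) = 0.193
Iteration 2:
  x_1 = (-8 - (-2)·-0.800 - (-1)·0.193) / (6) = -1.568
  x_2 = (0 - (-3)·-1.568 - (-1)·0.193) / (5) = -0.902
  x_3 = (-5 - (4)·-1.568 - (2)·-0.902) / (10) = 0.308
Iteration 3:
  x_1 = (-8 - (-2)·-0.902 - (-1)·0.308) / (6) = -1.583
  x_2 = (0 - (-3)·-1.583 - (-1)·0.308) / (5) = -0.888
  x_3 = (-5 - (4)·-1.583 - (2)·-0.888) / (10) = 0.311

-0.888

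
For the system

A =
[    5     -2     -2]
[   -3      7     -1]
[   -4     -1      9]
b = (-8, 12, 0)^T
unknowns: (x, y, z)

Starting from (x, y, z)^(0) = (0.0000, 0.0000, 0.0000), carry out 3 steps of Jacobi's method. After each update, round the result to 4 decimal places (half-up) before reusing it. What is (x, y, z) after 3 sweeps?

Iteration 1:
  x = (-8 - (-2)·0.0000 - (-2)·0.0000) / (5) = -1.6000
  y = (12 - (-3)·0.0000 - (-1)·0.0000) / (7) = 1.7143
  z = (0 - (-4)·0.0000 - (-1)·0.0000) / (9) = 0.0000
Iteration 2:
  x = (-8 - (-2)·1.7143 - (-2)·0.0000) / (5) = -0.9143
  y = (12 - (-3)·-1.6000 - (-1)·0.0000) / (7) = 1.0286
  z = (0 - (-4)·-1.6000 - (-1)·1.7143) / (9) = -0.5206
Iteration 3:
  x = (-8 - (-2)·1.0286 - (-2)·-0.5206) / (5) = -1.3968
  y = (12 - (-3)·-0.9143 - (-1)·-0.5206) / (7) = 1.2481
  z = (0 - (-4)·-0.9143 - (-1)·1.0286) / (9) = -0.2921

(-1.3968, 1.2481, -0.2921)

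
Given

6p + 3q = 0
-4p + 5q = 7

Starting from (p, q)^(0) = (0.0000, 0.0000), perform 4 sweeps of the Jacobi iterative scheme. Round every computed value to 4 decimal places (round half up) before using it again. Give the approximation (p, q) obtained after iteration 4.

Iteration 1:
  p = (0 - (3)·0.0000) / (6) = 0.0000
  q = (7 - (-4)·0.0000) / (5) = 1.4000
Iteration 2:
  p = (0 - (3)·1.4000) / (6) = -0.7000
  q = (7 - (-4)·0.0000) / (5) = 1.4000
Iteration 3:
  p = (0 - (3)·1.4000) / (6) = -0.7000
  q = (7 - (-4)·-0.7000) / (5) = 0.8400
Iteration 4:
  p = (0 - (3)·0.8400) / (6) = -0.4200
  q = (7 - (-4)·-0.7000) / (5) = 0.8400

(-0.4200, 0.8400)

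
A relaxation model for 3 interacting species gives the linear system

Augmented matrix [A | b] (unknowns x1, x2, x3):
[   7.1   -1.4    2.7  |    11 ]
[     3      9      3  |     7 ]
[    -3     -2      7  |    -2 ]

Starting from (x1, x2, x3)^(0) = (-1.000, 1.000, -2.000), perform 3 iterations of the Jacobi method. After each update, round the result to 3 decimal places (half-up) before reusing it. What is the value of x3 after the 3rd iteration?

0.623

Iteration 1:
  x1 = (11 - (-1.4)·1.000 - (2.7)·-2.000) / (7.1) = 2.507
  x2 = (7 - (3)·-1.000 - (3)·-2.000) / (9) = 1.778
  x3 = (-2 - (-3)·-1.000 - (-2)·1.000) / (7) = -0.429
Iteration 2:
  x1 = (11 - (-1.4)·1.778 - (2.7)·-0.429) / (7.1) = 2.063
  x2 = (7 - (3)·2.507 - (3)·-0.429) / (9) = 0.085
  x3 = (-2 - (-3)·2.507 - (-2)·1.778) / (7) = 1.297
Iteration 3:
  x1 = (11 - (-1.4)·0.085 - (2.7)·1.297) / (7.1) = 1.073
  x2 = (7 - (3)·2.063 - (3)·1.297) / (9) = -0.342
  x3 = (-2 - (-3)·2.063 - (-2)·0.085) / (7) = 0.623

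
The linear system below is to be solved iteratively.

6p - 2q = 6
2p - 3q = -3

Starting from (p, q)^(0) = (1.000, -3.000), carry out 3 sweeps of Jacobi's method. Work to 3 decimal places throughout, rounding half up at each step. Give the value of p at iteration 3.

1.333

Iteration 1:
  p = (6 - (-2)·-3.000) / (6) = 0.000
  q = (-3 - (2)·1.000) / (-3) = 1.667
Iteration 2:
  p = (6 - (-2)·1.667) / (6) = 1.556
  q = (-3 - (2)·0.000) / (-3) = 1.000
Iteration 3:
  p = (6 - (-2)·1.000) / (6) = 1.333
  q = (-3 - (2)·1.556) / (-3) = 2.037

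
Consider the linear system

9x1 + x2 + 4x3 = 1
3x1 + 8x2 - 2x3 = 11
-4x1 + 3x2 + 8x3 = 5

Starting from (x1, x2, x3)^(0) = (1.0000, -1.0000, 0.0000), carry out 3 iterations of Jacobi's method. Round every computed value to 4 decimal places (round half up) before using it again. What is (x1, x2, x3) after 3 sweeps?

Iteration 1:
  x1 = (1 - (1)·-1.0000 - (4)·0.0000) / (9) = 0.2222
  x2 = (11 - (3)·1.0000 - (-2)·0.0000) / (8) = 1.0000
  x3 = (5 - (-4)·1.0000 - (3)·-1.0000) / (8) = 1.5000
Iteration 2:
  x1 = (1 - (1)·1.0000 - (4)·1.5000) / (9) = -0.6667
  x2 = (11 - (3)·0.2222 - (-2)·1.5000) / (8) = 1.6667
  x3 = (5 - (-4)·0.2222 - (3)·1.0000) / (8) = 0.3611
Iteration 3:
  x1 = (1 - (1)·1.6667 - (4)·0.3611) / (9) = -0.2346
  x2 = (11 - (3)·-0.6667 - (-2)·0.3611) / (8) = 1.7153
  x3 = (5 - (-4)·-0.6667 - (3)·1.6667) / (8) = -0.3334

(-0.2346, 1.7153, -0.3334)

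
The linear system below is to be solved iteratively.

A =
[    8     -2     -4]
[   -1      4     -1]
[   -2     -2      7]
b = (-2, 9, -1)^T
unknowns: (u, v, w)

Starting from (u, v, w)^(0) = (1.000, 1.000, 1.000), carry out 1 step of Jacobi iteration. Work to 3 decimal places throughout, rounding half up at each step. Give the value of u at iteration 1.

0.500

Iteration 1:
  u = (-2 - (-2)·1.000 - (-4)·1.000) / (8) = 0.500
  v = (9 - (-1)·1.000 - (-1)·1.000) / (4) = 2.750
  w = (-1 - (-2)·1.000 - (-2)·1.000) / (7) = 0.429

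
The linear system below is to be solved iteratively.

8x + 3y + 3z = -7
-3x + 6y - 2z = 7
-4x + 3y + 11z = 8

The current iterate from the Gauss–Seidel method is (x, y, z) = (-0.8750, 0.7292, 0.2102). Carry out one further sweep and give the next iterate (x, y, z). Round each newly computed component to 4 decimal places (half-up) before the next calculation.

One sweep:
  x = (-7 - (3)·0.7292 - (3)·0.2102) / (8) = -1.2273
  y = (7 - (-3)·-1.2273 - (-2)·0.2102) / (6) = 0.6231
  z = (8 - (-4)·-1.2273 - (3)·0.6231) / (11) = 0.1110

(-1.2273, 0.6231, 0.1110)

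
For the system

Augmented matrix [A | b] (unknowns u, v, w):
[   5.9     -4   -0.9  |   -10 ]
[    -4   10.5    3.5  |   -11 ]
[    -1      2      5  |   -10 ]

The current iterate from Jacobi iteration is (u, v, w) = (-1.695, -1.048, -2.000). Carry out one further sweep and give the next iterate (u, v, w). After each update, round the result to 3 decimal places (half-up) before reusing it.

One sweep:
  u = (-10 - (-4)·-1.048 - (-0.9)·-2.000) / (5.9) = -2.711
  v = (-11 - (-4)·-1.695 - (3.5)·-2.000) / (10.5) = -1.027
  w = (-10 - (-1)·-1.695 - (2)·-1.048) / (5) = -1.920

(-2.711, -1.027, -1.920)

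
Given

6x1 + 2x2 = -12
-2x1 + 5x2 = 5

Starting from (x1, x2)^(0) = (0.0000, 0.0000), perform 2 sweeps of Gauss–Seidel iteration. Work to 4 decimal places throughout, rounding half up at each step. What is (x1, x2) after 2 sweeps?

Iteration 1:
  x1 = (-12 - (2)·0.0000) / (6) = -2.0000
  x2 = (5 - (-2)·-2.0000) / (5) = 0.2000
Iteration 2:
  x1 = (-12 - (2)·0.2000) / (6) = -2.0667
  x2 = (5 - (-2)·-2.0667) / (5) = 0.1733

(-2.0667, 0.1733)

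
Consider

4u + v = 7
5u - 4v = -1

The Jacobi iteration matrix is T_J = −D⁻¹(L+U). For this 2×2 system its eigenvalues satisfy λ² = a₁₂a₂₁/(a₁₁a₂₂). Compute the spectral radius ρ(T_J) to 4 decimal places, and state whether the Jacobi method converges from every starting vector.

a₁₂a₂₁/(a₁₁a₂₂) = (1)·(5) / ((4)·(-4)) = -0.312500
ρ = √|-0.312500| = √0.312500 = 0.5590
ρ < 1, so Jacobi converges

0.5590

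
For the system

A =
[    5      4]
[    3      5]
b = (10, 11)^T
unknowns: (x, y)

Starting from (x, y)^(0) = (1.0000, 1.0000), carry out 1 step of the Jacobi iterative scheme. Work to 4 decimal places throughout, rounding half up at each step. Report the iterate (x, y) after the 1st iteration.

Iteration 1:
  x = (10 - (4)·1.0000) / (5) = 1.2000
  y = (11 - (3)·1.0000) / (5) = 1.6000

(1.2000, 1.6000)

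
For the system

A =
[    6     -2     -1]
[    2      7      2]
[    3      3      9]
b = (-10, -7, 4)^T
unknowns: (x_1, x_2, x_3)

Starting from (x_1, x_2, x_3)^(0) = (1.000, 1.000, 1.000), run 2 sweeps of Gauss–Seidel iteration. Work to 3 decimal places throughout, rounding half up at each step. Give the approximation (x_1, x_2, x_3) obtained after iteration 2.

(-1.792, -0.817, 1.314)

Iteration 1:
  x_1 = (-10 - (-2)·1.000 - (-1)·1.000) / (6) = -1.167
  x_2 = (-7 - (2)·-1.167 - (2)·1.000) / (7) = -0.952
  x_3 = (4 - (3)·-1.167 - (3)·-0.952) / (9) = 1.151
Iteration 2:
  x_1 = (-10 - (-2)·-0.952 - (-1)·1.151) / (6) = -1.792
  x_2 = (-7 - (2)·-1.792 - (2)·1.151) / (7) = -0.817
  x_3 = (4 - (3)·-1.792 - (3)·-0.817) / (9) = 1.314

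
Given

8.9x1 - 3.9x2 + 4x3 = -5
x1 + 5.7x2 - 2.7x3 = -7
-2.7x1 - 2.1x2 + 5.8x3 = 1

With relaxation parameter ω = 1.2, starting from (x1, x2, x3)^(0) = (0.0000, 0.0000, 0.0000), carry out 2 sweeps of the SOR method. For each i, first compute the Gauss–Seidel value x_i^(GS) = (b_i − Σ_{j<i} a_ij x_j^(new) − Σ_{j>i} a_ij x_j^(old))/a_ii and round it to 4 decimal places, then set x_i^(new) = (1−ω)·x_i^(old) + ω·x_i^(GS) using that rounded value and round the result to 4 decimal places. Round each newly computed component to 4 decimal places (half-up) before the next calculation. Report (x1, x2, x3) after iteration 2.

Iteration 1:
  x1: GS value = (-5 - (-3.9)·0.0000 - (4)·0.0000) / (8.9) = -0.5618;  x1 ← (1−ω)·0.0000 + ω·-0.5618 = -0.6742
  x2: GS value = (-7 - (1)·-0.6742 - (-2.7)·0.0000) / (5.7) = -1.1098;  x2 ← (1−ω)·0.0000 + ω·-1.1098 = -1.3318
  x3: GS value = (1 - (-2.7)·-0.6742 - (-2.1)·-1.3318) / (5.8) = -0.6236;  x3 ← (1−ω)·0.0000 + ω·-0.6236 = -0.7483
Iteration 2:
  x1: GS value = (-5 - (-3.9)·-1.3318 - (4)·-0.7483) / (8.9) = -0.8091;  x1 ← (1−ω)·-0.6742 + ω·-0.8091 = -0.8361
  x2: GS value = (-7 - (1)·-0.8361 - (-2.7)·-0.7483) / (5.7) = -1.4358;  x2 ← (1−ω)·-1.3318 + ω·-1.4358 = -1.4566
  x3: GS value = (1 - (-2.7)·-0.8361 - (-2.1)·-1.4566) / (5.8) = -0.7442;  x3 ← (1−ω)·-0.7483 + ω·-0.7442 = -0.7434

(-0.8361, -1.4566, -0.7434)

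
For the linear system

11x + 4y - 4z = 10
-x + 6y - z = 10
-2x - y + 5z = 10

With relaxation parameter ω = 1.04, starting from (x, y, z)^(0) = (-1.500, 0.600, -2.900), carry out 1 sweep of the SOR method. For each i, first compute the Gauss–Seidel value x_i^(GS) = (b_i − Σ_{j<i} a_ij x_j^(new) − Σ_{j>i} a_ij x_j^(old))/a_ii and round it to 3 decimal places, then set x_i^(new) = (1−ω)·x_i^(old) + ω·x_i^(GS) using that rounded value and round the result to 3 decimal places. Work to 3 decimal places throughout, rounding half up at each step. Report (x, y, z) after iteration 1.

Iteration 1:
  x: GS value = (10 - (4)·0.600 - (-4)·-2.900) / (11) = -0.364;  x ← (1−ω)·-1.500 + ω·-0.364 = -0.319
  y: GS value = (10 - (-1)·-0.319 - (-1)·-2.900) / (6) = 1.130;  y ← (1−ω)·0.600 + ω·1.130 = 1.151
  z: GS value = (10 - (-2)·-0.319 - (-1)·1.151) / (5) = 2.103;  z ← (1−ω)·-2.900 + ω·2.103 = 2.303

(-0.319, 1.151, 2.303)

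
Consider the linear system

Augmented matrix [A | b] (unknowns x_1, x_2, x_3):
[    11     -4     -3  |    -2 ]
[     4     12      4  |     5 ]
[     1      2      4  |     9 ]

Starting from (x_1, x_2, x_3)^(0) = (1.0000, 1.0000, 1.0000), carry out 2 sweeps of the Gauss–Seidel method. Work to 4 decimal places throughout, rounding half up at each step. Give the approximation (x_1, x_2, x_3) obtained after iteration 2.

Iteration 1:
  x_1 = (-2 - (-4)·1.0000 - (-3)·1.0000) / (11) = 0.4545
  x_2 = (5 - (4)·0.4545 - (4)·1.0000) / (12) = -0.0682
  x_3 = (9 - (1)·0.4545 - (2)·-0.0682) / (4) = 2.1705
Iteration 2:
  x_1 = (-2 - (-4)·-0.0682 - (-3)·2.1705) / (11) = 0.3853
  x_2 = (5 - (4)·0.3853 - (4)·2.1705) / (12) = -0.4353
  x_3 = (9 - (1)·0.3853 - (2)·-0.4353) / (4) = 2.3713

(0.3853, -0.4353, 2.3713)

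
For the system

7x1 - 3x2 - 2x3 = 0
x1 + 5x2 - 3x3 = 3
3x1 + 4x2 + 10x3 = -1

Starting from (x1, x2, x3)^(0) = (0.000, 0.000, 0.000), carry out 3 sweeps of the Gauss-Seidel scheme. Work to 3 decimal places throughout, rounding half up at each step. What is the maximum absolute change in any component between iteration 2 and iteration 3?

0.088

Iteration 1:
  x1 = (0 - (-3)·0.000 - (-2)·0.000) / (7) = 0.000
  x2 = (3 - (1)·0.000 - (-3)·0.000) / (5) = 0.600
  x3 = (-1 - (3)·0.000 - (4)·0.600) / (10) = -0.340
Iteration 2:
  x1 = (0 - (-3)·0.600 - (-2)·-0.340) / (7) = 0.160
  x2 = (3 - (1)·0.160 - (-3)·-0.340) / (5) = 0.364
  x3 = (-1 - (3)·0.160 - (4)·0.364) / (10) = -0.294
Iteration 3:
  x1 = (0 - (-3)·0.364 - (-2)·-0.294) / (7) = 0.072
  x2 = (3 - (1)·0.072 - (-3)·-0.294) / (5) = 0.409
  x3 = (-1 - (3)·0.072 - (4)·0.409) / (10) = -0.285
Change: (-0.088, 0.045, 0.009) → max |·| = 0.088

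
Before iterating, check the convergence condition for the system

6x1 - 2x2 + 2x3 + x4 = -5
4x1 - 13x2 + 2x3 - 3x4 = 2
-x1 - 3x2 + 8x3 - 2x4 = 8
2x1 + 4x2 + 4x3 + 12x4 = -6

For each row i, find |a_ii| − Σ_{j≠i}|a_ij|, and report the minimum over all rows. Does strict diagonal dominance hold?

row 1: |6| − (2+2+1) = 1
row 2: |-13| − (4+2+3) = 4
row 3: |8| − (1+3+2) = 2
row 4: |12| − (2+4+4) = 2
minimum over rows = 1 → strictly diagonally dominant (convergence guaranteed)

1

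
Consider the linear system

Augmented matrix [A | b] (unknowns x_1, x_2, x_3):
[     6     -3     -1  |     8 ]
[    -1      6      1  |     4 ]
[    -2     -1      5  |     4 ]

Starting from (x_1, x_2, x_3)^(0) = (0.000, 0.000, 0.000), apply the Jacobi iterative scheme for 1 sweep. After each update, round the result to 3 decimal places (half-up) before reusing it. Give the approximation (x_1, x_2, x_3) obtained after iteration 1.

Iteration 1:
  x_1 = (8 - (-3)·0.000 - (-1)·0.000) / (6) = 1.333
  x_2 = (4 - (-1)·0.000 - (1)·0.000) / (6) = 0.667
  x_3 = (4 - (-2)·0.000 - (-1)·0.000) / (5) = 0.800

(1.333, 0.667, 0.800)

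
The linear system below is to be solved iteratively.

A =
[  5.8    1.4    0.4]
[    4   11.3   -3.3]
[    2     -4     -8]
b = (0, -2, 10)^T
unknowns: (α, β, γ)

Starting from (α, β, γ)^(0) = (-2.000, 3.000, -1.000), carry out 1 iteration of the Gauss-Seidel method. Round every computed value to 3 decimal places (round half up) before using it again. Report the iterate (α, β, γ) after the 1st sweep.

Iteration 1:
  α = (0 - (1.4)·3.000 - (0.4)·-1.000) / (5.8) = -0.655
  β = (-2 - (4)·-0.655 - (-3.3)·-1.000) / (11.3) = -0.237
  γ = (10 - (2)·-0.655 - (-4)·-0.237) / (-8) = -1.295

(-0.655, -0.237, -1.295)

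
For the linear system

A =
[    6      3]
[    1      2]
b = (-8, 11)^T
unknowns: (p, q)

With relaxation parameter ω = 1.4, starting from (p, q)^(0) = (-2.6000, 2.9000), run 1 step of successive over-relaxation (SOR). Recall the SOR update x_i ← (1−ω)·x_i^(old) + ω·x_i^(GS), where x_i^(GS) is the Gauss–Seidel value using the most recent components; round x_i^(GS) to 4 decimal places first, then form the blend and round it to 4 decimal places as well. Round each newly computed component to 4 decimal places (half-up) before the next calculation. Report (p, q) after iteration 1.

Iteration 1:
  p: GS value = (-8 - (3)·2.9000) / (6) = -2.7833;  p ← (1−ω)·-2.6000 + ω·-2.7833 = -2.8566
  q: GS value = (11 - (1)·-2.8566) / (2) = 6.9283;  q ← (1−ω)·2.9000 + ω·6.9283 = 8.5396

(-2.8566, 8.5396)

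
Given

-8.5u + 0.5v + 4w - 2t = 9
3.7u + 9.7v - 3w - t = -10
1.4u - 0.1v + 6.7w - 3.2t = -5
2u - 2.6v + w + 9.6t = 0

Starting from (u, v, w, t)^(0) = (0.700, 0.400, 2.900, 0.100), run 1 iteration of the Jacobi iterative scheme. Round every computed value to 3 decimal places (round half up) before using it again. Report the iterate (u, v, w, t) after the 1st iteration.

(0.306, -0.391, -0.839, -0.340)

Iteration 1:
  u = (9 - (0.5)·0.400 - (4)·2.900 - (-2)·0.100) / (-8.5) = 0.306
  v = (-10 - (3.7)·0.700 - (-3)·2.900 - (-1)·0.100) / (9.7) = -0.391
  w = (-5 - (1.4)·0.700 - (-0.1)·0.400 - (-3.2)·0.100) / (6.7) = -0.839
  t = (0 - (2)·0.700 - (-2.6)·0.400 - (1)·2.900) / (9.6) = -0.340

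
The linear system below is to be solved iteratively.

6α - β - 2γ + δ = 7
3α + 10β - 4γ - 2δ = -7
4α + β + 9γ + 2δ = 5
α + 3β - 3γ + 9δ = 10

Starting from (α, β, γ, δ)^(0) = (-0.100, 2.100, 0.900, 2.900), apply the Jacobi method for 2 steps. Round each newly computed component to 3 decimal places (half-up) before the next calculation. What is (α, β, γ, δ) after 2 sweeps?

Iteration 1:
  α = (7 - (-1)·2.100 - (-2)·0.900 - (1)·2.900) / (6) = 1.333
  β = (-7 - (3)·-0.100 - (-4)·0.900 - (-2)·2.900) / (10) = 0.270
  γ = (5 - (4)·-0.100 - (1)·2.100 - (2)·2.900) / (9) = -0.278
  δ = (10 - (1)·-0.100 - (3)·2.100 - (-3)·0.900) / (9) = 0.722
Iteration 2:
  α = (7 - (-1)·0.270 - (-2)·-0.278 - (1)·0.722) / (6) = 0.999
  β = (-7 - (3)·1.333 - (-4)·-0.278 - (-2)·0.722) / (10) = -1.067
  γ = (5 - (4)·1.333 - (1)·0.270 - (2)·0.722) / (9) = -0.227
  δ = (10 - (1)·1.333 - (3)·0.270 - (-3)·-0.278) / (9) = 0.780

(0.999, -1.067, -0.227, 0.780)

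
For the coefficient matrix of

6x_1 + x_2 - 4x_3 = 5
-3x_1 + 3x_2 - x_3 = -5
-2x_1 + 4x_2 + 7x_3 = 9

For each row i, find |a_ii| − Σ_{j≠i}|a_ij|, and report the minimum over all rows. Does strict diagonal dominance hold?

-1

row 1: |6| − (1+4) = 1
row 2: |3| − (3+1) = -1
row 3: |7| − (2+4) = 1
minimum over rows = -1 → not strictly diagonally dominant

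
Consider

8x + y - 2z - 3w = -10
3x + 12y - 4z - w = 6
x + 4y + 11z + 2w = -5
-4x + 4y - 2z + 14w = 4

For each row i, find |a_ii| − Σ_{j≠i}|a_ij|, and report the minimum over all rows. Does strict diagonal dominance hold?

2

row 1: |8| − (1+2+3) = 2
row 2: |12| − (3+4+1) = 4
row 3: |11| − (1+4+2) = 4
row 4: |14| − (4+4+2) = 4
minimum over rows = 2 → strictly diagonally dominant (convergence guaranteed)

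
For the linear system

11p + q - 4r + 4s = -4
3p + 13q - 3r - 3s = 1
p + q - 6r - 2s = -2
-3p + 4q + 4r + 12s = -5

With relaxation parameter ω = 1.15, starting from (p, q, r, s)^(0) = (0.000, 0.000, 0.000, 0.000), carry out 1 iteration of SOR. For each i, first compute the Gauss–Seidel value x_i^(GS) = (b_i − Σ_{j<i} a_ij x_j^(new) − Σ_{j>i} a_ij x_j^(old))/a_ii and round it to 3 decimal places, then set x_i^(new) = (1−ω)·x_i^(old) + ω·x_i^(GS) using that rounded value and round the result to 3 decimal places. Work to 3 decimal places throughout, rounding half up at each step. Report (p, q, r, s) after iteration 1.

Iteration 1:
  p: GS value = (-4 - (1)·0.000 - (-4)·0.000 - (4)·0.000) / (11) = -0.364;  p ← (1−ω)·0.000 + ω·-0.364 = -0.419
  q: GS value = (1 - (3)·-0.419 - (-3)·0.000 - (-3)·0.000) / (13) = 0.174;  q ← (1−ω)·0.000 + ω·0.174 = 0.200
  r: GS value = (-2 - (1)·-0.419 - (1)·0.200 - (-2)·0.000) / (-6) = 0.297;  r ← (1−ω)·0.000 + ω·0.297 = 0.342
  s: GS value = (-5 - (-3)·-0.419 - (4)·0.200 - (4)·0.342) / (12) = -0.702;  s ← (1−ω)·0.000 + ω·-0.702 = -0.807

(-0.419, 0.200, 0.342, -0.807)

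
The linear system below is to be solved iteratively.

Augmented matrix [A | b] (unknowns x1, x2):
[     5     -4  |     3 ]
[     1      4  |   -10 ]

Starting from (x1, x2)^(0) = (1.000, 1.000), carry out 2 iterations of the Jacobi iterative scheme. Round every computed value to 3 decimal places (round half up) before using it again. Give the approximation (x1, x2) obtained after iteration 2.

(-1.600, -2.850)

Iteration 1:
  x1 = (3 - (-4)·1.000) / (5) = 1.400
  x2 = (-10 - (1)·1.000) / (4) = -2.750
Iteration 2:
  x1 = (3 - (-4)·-2.750) / (5) = -1.600
  x2 = (-10 - (1)·1.400) / (4) = -2.850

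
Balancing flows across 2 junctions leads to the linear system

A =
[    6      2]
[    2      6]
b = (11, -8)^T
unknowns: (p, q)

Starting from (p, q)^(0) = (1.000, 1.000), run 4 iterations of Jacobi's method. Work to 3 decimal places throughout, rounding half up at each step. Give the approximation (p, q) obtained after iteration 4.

(2.543, -2.148)

Iteration 1:
  p = (11 - (2)·1.000) / (6) = 1.500
  q = (-8 - (2)·1.000) / (6) = -1.667
Iteration 2:
  p = (11 - (2)·-1.667) / (6) = 2.389
  q = (-8 - (2)·1.500) / (6) = -1.833
Iteration 3:
  p = (11 - (2)·-1.833) / (6) = 2.444
  q = (-8 - (2)·2.389) / (6) = -2.130
Iteration 4:
  p = (11 - (2)·-2.130) / (6) = 2.543
  q = (-8 - (2)·2.444) / (6) = -2.148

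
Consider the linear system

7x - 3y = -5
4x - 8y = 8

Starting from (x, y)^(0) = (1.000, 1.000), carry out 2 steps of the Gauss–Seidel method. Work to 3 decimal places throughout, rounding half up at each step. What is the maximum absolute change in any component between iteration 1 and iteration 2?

0.918

Iteration 1:
  x = (-5 - (-3)·1.000) / (7) = -0.286
  y = (8 - (4)·-0.286) / (-8) = -1.143
Iteration 2:
  x = (-5 - (-3)·-1.143) / (7) = -1.204
  y = (8 - (4)·-1.204) / (-8) = -1.602
Change: (-0.918, -0.459) → max |·| = 0.918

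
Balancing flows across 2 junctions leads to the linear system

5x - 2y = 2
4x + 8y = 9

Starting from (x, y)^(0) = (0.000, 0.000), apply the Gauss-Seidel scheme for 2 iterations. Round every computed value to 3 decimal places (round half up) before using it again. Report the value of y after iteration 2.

0.740

Iteration 1:
  x = (2 - (-2)·0.000) / (5) = 0.400
  y = (9 - (4)·0.400) / (8) = 0.925
Iteration 2:
  x = (2 - (-2)·0.925) / (5) = 0.770
  y = (9 - (4)·0.770) / (8) = 0.740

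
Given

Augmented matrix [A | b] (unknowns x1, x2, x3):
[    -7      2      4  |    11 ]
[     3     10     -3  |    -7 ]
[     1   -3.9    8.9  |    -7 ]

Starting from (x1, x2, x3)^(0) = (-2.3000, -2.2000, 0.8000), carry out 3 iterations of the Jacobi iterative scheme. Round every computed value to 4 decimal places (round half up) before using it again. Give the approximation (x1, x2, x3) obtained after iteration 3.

(-2.0299, -0.1395, -0.7953)

Iteration 1:
  x1 = (11 - (2)·-2.2000 - (4)·0.8000) / (-7) = -1.7429
  x2 = (-7 - (3)·-2.3000 - (-3)·0.8000) / (10) = 0.2300
  x3 = (-7 - (1)·-2.3000 - (-3.9)·-2.2000) / (8.9) = -1.4921
Iteration 2:
  x1 = (11 - (2)·0.2300 - (4)·-1.4921) / (-7) = -2.3583
  x2 = (-7 - (3)·-1.7429 - (-3)·-1.4921) / (10) = -0.6248
  x3 = (-7 - (1)·-1.7429 - (-3.9)·0.2300) / (8.9) = -0.4899
Iteration 3:
  x1 = (11 - (2)·-0.6248 - (4)·-0.4899) / (-7) = -2.0299
  x2 = (-7 - (3)·-2.3583 - (-3)·-0.4899) / (10) = -0.1395
  x3 = (-7 - (1)·-2.3583 - (-3.9)·-0.6248) / (8.9) = -0.7953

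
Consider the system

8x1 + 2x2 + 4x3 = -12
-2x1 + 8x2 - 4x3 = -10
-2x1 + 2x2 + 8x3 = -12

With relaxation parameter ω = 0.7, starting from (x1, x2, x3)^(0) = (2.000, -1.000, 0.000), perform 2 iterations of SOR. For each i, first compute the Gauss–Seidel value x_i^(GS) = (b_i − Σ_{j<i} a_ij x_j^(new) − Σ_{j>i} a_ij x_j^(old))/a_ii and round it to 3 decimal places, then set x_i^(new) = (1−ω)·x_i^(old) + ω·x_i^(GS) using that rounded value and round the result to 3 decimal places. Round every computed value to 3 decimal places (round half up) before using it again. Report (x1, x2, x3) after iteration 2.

(-0.609, -1.658, -1.132)

Iteration 1:
  x1: GS value = (-12 - (2)·-1.000 - (4)·0.000) / (8) = -1.250;  x1 ← (1−ω)·2.000 + ω·-1.250 = -0.275
  x2: GS value = (-10 - (-2)·-0.275 - (-4)·0.000) / (8) = -1.319;  x2 ← (1−ω)·-1.000 + ω·-1.319 = -1.223
  x3: GS value = (-12 - (-2)·-0.275 - (2)·-1.223) / (8) = -1.263;  x3 ← (1−ω)·0.000 + ω·-1.263 = -0.884
Iteration 2:
  x1: GS value = (-12 - (2)·-1.223 - (4)·-0.884) / (8) = -0.752;  x1 ← (1−ω)·-0.275 + ω·-0.752 = -0.609
  x2: GS value = (-10 - (-2)·-0.609 - (-4)·-0.884) / (8) = -1.844;  x2 ← (1−ω)·-1.223 + ω·-1.844 = -1.658
  x3: GS value = (-12 - (-2)·-0.609 - (2)·-1.658) / (8) = -1.238;  x3 ← (1−ω)·-0.884 + ω·-1.238 = -1.132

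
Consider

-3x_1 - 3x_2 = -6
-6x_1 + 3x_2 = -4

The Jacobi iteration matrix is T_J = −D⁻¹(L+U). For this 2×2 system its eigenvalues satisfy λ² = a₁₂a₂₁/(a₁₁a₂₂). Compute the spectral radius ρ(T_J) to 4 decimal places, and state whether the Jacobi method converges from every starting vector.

a₁₂a₂₁/(a₁₁a₂₂) = (-3)·(-6) / ((-3)·(3)) = -2.000000
ρ = √|-2.000000| = √2.000000 = 1.4142
ρ > 1, so Jacobi diverges

1.4142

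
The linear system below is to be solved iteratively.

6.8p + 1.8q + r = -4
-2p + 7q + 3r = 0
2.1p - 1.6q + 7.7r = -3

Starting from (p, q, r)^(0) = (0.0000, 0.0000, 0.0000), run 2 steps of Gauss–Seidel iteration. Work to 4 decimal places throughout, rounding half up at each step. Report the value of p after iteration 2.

-0.5049

Iteration 1:
  p = (-4 - (1.8)·0.0000 - (1)·0.0000) / (6.8) = -0.5882
  q = (0 - (-2)·-0.5882 - (3)·0.0000) / (7) = -0.1681
  r = (-3 - (2.1)·-0.5882 - (-1.6)·-0.1681) / (7.7) = -0.2641
Iteration 2:
  p = (-4 - (1.8)·-0.1681 - (1)·-0.2641) / (6.8) = -0.5049
  q = (0 - (-2)·-0.5049 - (3)·-0.2641) / (7) = -0.0311
  r = (-3 - (2.1)·-0.5049 - (-1.6)·-0.0311) / (7.7) = -0.2584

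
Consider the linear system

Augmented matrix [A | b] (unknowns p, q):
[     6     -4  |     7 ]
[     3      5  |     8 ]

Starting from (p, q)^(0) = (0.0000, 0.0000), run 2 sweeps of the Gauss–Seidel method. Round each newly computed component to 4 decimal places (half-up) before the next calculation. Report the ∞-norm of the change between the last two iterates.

0.6000

Iteration 1:
  p = (7 - (-4)·0.0000) / (6) = 1.1667
  q = (8 - (3)·1.1667) / (5) = 0.9000
Iteration 2:
  p = (7 - (-4)·0.9000) / (6) = 1.7667
  q = (8 - (3)·1.7667) / (5) = 0.5400
Change: (0.6000, -0.3600) → max |·| = 0.6000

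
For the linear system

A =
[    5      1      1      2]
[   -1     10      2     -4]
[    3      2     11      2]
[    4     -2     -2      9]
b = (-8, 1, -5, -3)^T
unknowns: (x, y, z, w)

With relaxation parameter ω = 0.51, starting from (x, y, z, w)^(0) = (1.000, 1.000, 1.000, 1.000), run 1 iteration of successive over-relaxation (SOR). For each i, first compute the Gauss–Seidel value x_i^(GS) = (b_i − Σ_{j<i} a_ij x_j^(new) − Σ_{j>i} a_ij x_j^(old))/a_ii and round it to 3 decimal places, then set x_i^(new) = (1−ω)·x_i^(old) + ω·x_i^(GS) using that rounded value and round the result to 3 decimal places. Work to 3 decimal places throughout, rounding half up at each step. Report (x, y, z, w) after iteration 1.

(-0.734, 0.606, 0.212, 0.579)

Iteration 1:
  x: GS value = (-8 - (1)·1.000 - (1)·1.000 - (2)·1.000) / (5) = -2.400;  x ← (1−ω)·1.000 + ω·-2.400 = -0.734
  y: GS value = (1 - (-1)·-0.734 - (2)·1.000 - (-4)·1.000) / (10) = 0.227;  y ← (1−ω)·1.000 + ω·0.227 = 0.606
  z: GS value = (-5 - (3)·-0.734 - (2)·0.606 - (2)·1.000) / (11) = -0.546;  z ← (1−ω)·1.000 + ω·-0.546 = 0.212
  w: GS value = (-3 - (4)·-0.734 - (-2)·0.606 - (-2)·0.212) / (9) = 0.175;  w ← (1−ω)·1.000 + ω·0.175 = 0.579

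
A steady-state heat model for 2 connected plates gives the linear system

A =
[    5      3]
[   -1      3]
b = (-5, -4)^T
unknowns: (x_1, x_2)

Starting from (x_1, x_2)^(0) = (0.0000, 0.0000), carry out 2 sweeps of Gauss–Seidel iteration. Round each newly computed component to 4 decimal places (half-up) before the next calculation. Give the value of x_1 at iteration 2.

Iteration 1:
  x_1 = (-5 - (3)·0.0000) / (5) = -1.0000
  x_2 = (-4 - (-1)·-1.0000) / (3) = -1.6667
Iteration 2:
  x_1 = (-5 - (3)·-1.6667) / (5) = 0.0000
  x_2 = (-4 - (-1)·0.0000) / (3) = -1.3333

0.0000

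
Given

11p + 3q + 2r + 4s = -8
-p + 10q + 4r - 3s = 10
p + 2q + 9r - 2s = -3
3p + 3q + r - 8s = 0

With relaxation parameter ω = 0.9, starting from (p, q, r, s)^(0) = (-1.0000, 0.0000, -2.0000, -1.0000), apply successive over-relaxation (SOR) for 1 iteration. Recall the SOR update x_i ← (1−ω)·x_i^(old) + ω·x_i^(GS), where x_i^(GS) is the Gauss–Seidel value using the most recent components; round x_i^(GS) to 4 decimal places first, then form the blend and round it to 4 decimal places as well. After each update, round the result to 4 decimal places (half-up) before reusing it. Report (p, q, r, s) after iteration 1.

(-0.1000, 1.3410, -0.9582, 0.2110)

Iteration 1:
  p: GS value = (-8 - (3)·0.0000 - (2)·-2.0000 - (4)·-1.0000) / (11) = 0.0000;  p ← (1−ω)·-1.0000 + ω·0.0000 = -0.1000
  q: GS value = (10 - (-1)·-0.1000 - (4)·-2.0000 - (-3)·-1.0000) / (10) = 1.4900;  q ← (1−ω)·0.0000 + ω·1.4900 = 1.3410
  r: GS value = (-3 - (1)·-0.1000 - (2)·1.3410 - (-2)·-1.0000) / (9) = -0.8424;  r ← (1−ω)·-2.0000 + ω·-0.8424 = -0.9582
  s: GS value = (0 - (3)·-0.1000 - (3)·1.3410 - (1)·-0.9582) / (-8) = 0.3456;  s ← (1−ω)·-1.0000 + ω·0.3456 = 0.2110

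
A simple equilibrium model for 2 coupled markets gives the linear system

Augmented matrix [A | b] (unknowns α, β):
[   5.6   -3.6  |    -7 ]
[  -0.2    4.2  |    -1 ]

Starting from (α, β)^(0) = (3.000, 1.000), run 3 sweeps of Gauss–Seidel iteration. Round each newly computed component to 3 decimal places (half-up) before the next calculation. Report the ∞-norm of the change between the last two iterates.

0.025

Iteration 1:
  α = (-7 - (-3.6)·1.000) / (5.6) = -0.607
  β = (-1 - (-0.2)·-0.607) / (4.2) = -0.267
Iteration 2:
  α = (-7 - (-3.6)·-0.267) / (5.6) = -1.422
  β = (-1 - (-0.2)·-1.422) / (4.2) = -0.306
Iteration 3:
  α = (-7 - (-3.6)·-0.306) / (5.6) = -1.447
  β = (-1 - (-0.2)·-1.447) / (4.2) = -0.307
Change: (-0.025, -0.001) → max |·| = 0.025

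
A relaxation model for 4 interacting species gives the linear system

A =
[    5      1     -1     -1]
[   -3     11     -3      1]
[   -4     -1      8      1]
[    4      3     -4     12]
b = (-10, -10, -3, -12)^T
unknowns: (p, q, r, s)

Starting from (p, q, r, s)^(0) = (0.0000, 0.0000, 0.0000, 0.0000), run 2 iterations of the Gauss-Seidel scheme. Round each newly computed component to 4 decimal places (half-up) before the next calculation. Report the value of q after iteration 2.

Iteration 1:
  p = (-10 - (1)·0.0000 - (-1)·0.0000 - (-1)·0.0000) / (5) = -2.0000
  q = (-10 - (-3)·-2.0000 - (-3)·0.0000 - (1)·0.0000) / (11) = -1.4545
  r = (-3 - (-4)·-2.0000 - (-1)·-1.4545 - (1)·0.0000) / (8) = -1.5568
  s = (-12 - (4)·-2.0000 - (3)·-1.4545 - (-4)·-1.5568) / (12) = -0.4886
Iteration 2:
  p = (-10 - (1)·-1.4545 - (-1)·-1.5568 - (-1)·-0.4886) / (5) = -2.1182
  q = (-10 - (-3)·-2.1182 - (-3)·-1.5568 - (1)·-0.4886) / (11) = -1.8669
  r = (-3 - (-4)·-2.1182 - (-1)·-1.8669 - (1)·-0.4886) / (8) = -1.6064
  s = (-12 - (4)·-2.1182 - (3)·-1.8669 - (-4)·-1.6064) / (12) = -0.3627

-1.8669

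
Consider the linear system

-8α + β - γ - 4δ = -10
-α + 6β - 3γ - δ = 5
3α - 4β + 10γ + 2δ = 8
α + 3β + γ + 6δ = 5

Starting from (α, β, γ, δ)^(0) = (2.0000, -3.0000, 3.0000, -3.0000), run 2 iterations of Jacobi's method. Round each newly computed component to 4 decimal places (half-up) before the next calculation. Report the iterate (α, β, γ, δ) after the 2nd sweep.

(0.8208, 1.2167, 0.7667, -0.5167)

Iteration 1:
  α = (-10 - (1)·-3.0000 - (-1)·3.0000 - (-4)·-3.0000) / (-8) = 2.0000
  β = (5 - (-1)·2.0000 - (-3)·3.0000 - (-1)·-3.0000) / (6) = 2.1667
  γ = (8 - (3)·2.0000 - (-4)·-3.0000 - (2)·-3.0000) / (10) = -0.4000
  δ = (5 - (1)·2.0000 - (3)·-3.0000 - (1)·3.0000) / (6) = 1.5000
Iteration 2:
  α = (-10 - (1)·2.1667 - (-1)·-0.4000 - (-4)·1.5000) / (-8) = 0.8208
  β = (5 - (-1)·2.0000 - (-3)·-0.4000 - (-1)·1.5000) / (6) = 1.2167
  γ = (8 - (3)·2.0000 - (-4)·2.1667 - (2)·1.5000) / (10) = 0.7667
  δ = (5 - (1)·2.0000 - (3)·2.1667 - (1)·-0.4000) / (6) = -0.5167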